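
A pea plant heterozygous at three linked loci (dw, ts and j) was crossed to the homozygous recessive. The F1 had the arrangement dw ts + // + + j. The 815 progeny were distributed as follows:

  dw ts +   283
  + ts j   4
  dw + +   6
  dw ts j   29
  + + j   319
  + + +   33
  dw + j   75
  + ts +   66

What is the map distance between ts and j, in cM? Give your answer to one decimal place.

8.8 cM

The two rarest classes, dw + + and + ts j, are the double crossovers. Comparing them with the parentals, only the ts allele has switched, so ts is the middle locus and the order is j – ts – dw.
Crossovers in the j–ts interval produce the single-crossover classes dw ts j and + + + (29 + 33 = 62) plus the double crossovers (10).
RF(j–ts) = (62 + 10) / 815 = 72/815 = 0.0883 → 8.8 cM.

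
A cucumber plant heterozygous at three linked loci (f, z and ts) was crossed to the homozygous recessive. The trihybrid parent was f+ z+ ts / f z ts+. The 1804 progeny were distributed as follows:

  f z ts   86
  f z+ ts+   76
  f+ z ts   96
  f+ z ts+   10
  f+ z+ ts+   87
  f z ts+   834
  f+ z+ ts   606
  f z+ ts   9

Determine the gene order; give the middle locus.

The two rarest classes, f z+ ts and f+ z ts+, are the double crossovers. Comparing them with the parentals, only the f allele has switched, so f is the middle locus and the order is z – f – ts.

f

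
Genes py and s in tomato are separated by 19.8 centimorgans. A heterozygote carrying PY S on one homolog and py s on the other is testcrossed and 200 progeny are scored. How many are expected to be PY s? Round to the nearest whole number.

20

A map distance of 19.8 centimorgans corresponds to a recombination frequency of 0.198.
The F1 is PY S / py s, so PY s is a recombinant gamete class with expected frequency r/2 = 0.198/2 = 0.0990.
Expected number = 0.0990 × 200 = 19.80 ≈ 20.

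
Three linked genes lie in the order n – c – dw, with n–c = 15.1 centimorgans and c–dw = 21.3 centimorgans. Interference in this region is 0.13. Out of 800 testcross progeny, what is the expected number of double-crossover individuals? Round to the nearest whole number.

Map distances give recombination frequencies of 0.151 and 0.213 for the two intervals.
With interference 0.13 (so coincidence = 0.87), expected double-crossover frequency = 0.151 × 0.213 × 0.87 = 0.02798.
Expected number = 0.02798 × 800 = 22.39 ≈ 22.

22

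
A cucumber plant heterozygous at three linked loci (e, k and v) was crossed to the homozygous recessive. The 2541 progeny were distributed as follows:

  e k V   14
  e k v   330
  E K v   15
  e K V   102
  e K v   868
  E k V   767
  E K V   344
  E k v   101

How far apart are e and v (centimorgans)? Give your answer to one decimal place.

The two most frequent reciprocal classes, E k V and e K v, are the parental types, so the F1 was E k V / e K v.
The two rarest classes, e k V and E K v, are the double crossovers. Comparing them with the parentals, only the e allele has switched, so e is the middle locus and the order is v – e – k.
Crossovers in the v–e interval produce the single-crossover classes E k v and e K V (101 + 102 = 203) plus the double crossovers (29).
RF(v–e) = (203 + 29) / 2541 = 232/2541 = 0.0913 → 9.1 centimorgans.

9.1 centimorgans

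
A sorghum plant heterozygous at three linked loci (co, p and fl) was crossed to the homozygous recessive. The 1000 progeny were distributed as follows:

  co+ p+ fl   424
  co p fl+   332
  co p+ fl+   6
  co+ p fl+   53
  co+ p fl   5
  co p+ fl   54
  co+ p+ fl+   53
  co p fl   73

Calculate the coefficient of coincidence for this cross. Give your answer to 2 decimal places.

The two most frequent reciprocal classes, co p fl+ and co+ p+ fl, are the parental types, so the F1 was co p fl+ / co+ p+ fl.
The two rarest classes, co p+ fl+ and co+ p fl, are the double crossovers. Comparing them with the parentals, only the p allele has switched, so p is the middle locus and the order is fl – p – co.
fl–p: (126 + 11)/1000 = 0.1370; p–co: (107 + 11)/1000 = 0.1180.
Expected DCO frequency = 0.1370 × 0.1180 ≈ 0.01617; observed = 11/1000 ≈ 0.01100.
Coefficient of coincidence = 0.01100/0.01617 ≈ 0.68.

0.68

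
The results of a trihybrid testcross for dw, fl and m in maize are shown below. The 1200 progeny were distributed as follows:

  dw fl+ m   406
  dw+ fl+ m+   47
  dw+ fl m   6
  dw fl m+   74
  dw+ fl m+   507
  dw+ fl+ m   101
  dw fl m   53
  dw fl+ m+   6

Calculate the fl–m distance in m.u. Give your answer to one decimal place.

9.3 m.u.

The two most frequent reciprocal classes, dw+ fl m+ and dw fl+ m, are the parental types, so the F1 was dw+ fl m+ / dw fl+ m.
The two rarest classes, dw+ fl m and dw fl+ m+, are the double crossovers. Comparing them with the parentals, only the m allele has switched, so m is the middle locus and the order is fl – m – dw.
Crossovers in the fl–m interval produce the single-crossover classes dw+ fl+ m+ and dw fl m (47 + 53 = 100) plus the double crossovers (12).
RF(fl–m) = (100 + 12) / 1200 = 112/1200 = 0.0933 → 9.3 m.u.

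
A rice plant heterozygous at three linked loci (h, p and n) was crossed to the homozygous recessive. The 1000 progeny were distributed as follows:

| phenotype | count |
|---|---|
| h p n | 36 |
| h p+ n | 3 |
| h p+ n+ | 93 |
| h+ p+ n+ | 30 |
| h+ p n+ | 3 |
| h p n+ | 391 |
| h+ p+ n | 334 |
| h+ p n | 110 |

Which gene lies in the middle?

h

The two most frequent reciprocal classes, h+ p+ n and h p n+, are the parental types, so the F1 was h+ p+ n / h p n+.
The two rarest classes, h p+ n and h+ p n+, are the double crossovers. Comparing them with the parentals, only the h allele has switched, so h is the middle locus and the order is n – h – p.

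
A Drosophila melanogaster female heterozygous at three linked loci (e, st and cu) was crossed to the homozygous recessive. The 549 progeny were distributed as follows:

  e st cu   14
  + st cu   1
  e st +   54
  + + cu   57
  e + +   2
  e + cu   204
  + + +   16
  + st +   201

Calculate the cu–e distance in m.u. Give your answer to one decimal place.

20.8 m.u.

The two most frequent reciprocal classes, e + cu and + st +, are the parental types, so the F1 was e + cu / + st +.
The two rarest classes, e + + and + st cu, are the double crossovers. Comparing them with the parentals, only the cu allele has switched, so cu is the middle locus and the order is e – cu – st.
Crossovers in the e–cu interval produce the single-crossover classes + + cu and e st + (57 + 54 = 111) plus the double crossovers (3).
RF(e–cu) = (111 + 3) / 549 = 114/549 = 0.2077 → 20.8 m.u.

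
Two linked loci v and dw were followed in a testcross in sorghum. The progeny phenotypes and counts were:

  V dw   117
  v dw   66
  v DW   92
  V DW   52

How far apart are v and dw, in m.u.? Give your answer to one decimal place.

36.1 m.u.

The two most frequent classes, V dw (117) and v DW (92), are the parental types, so the F1 was V dw / v DW.
The recombinant classes are V DW and v dw: 52 + 66 = 118.
Recombination frequency = 118/327 = 0.3609 ≈ 36.1%, i.e. 36.1 m.u.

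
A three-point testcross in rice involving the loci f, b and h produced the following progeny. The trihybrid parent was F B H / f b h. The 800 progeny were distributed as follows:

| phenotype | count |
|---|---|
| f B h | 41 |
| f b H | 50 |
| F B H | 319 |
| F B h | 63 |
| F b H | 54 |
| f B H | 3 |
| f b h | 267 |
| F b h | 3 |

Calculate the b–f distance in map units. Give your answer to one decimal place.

The two rarest classes, f B H and F b h, are the double crossovers. Comparing them with the parentals, only the f allele has switched, so f is the middle locus and the order is h – f – b.
Crossovers in the f–b interval produce the single-crossover classes F b H and f B h (54 + 41 = 95) plus the double crossovers (6).
RF(f–b) = (95 + 6) / 800 = 101/800 = 0.1263 → 12.6 map units.

12.6 map units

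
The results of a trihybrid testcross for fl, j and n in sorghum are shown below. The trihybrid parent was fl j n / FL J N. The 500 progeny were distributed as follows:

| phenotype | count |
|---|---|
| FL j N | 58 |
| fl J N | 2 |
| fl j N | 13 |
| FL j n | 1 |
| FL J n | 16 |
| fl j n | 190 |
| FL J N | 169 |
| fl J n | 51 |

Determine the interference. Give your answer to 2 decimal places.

The two rarest classes, FL j n and fl J N, are the double crossovers. Comparing them with the parentals, only the fl allele has switched, so fl is the middle locus and the order is j – fl – n.
j–fl: (109 + 3)/500 = 0.2240; fl–n: (29 + 3)/500 = 0.0640.
Expected DCO frequency = 0.2240 × 0.0640 ≈ 0.01434; observed = 3/500 ≈ 0.00600.
Coefficient of coincidence = 0.00600/0.01434 ≈ 0.42; interference = 1 − 0.42 = 0.58.

0.58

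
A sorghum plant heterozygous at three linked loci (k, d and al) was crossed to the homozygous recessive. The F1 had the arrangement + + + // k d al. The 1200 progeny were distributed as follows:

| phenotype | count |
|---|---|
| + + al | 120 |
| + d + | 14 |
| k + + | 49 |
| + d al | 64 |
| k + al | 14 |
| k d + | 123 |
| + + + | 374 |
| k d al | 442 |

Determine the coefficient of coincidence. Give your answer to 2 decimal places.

The two rarest classes, + d + and k + al, are the double crossovers. Comparing them with the parentals, only the d allele has switched, so d is the middle locus and the order is al – d – k.
al–d: (243 + 28)/1200 = 0.2258; d–k: (113 + 28)/1200 = 0.1175.
Expected DCO frequency = 0.2258 × 0.1175 ≈ 0.02653; observed = 28/1200 ≈ 0.02333.
Coefficient of coincidence = 0.02333/0.02653 ≈ 0.88.

0.88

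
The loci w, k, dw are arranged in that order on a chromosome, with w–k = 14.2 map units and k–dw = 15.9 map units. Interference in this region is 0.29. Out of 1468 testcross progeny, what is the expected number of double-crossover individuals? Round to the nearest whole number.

24

Map distances give recombination frequencies of 0.142 and 0.159 for the two intervals.
With interference 0.29 (so coincidence = 0.71), expected double-crossover frequency = 0.142 × 0.159 × 0.71 = 0.01603.
Expected number = 0.01603 × 1468 = 23.53 ≈ 24.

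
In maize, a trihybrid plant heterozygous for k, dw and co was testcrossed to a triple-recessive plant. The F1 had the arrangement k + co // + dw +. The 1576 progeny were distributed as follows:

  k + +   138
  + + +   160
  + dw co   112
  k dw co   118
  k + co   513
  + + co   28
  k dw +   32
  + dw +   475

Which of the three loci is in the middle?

The two rarest classes, + + co and k dw +, are the double crossovers. Comparing them with the parentals, only the k allele has switched, so k is the middle locus and the order is dw – k – co.

k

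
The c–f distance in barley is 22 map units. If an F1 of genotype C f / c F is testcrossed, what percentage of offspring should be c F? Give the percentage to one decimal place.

39.0%

A map distance of 22 map units corresponds to a recombination frequency of 0.220.
The F1 is C f / c F, so c F is a parental gamete class with expected frequency (1 − r)/2 = 0.780/2 = 0.3900.
That is 0.3900 = 39.0% of the progeny.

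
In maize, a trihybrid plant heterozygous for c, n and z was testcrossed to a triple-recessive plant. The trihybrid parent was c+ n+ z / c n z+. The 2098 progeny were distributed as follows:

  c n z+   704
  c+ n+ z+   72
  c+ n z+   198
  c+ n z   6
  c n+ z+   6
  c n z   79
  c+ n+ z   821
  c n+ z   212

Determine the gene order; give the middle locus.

n

The two rarest classes, c+ n z and c n+ z+, are the double crossovers. Comparing them with the parentals, only the n allele has switched, so n is the middle locus and the order is c – n – z.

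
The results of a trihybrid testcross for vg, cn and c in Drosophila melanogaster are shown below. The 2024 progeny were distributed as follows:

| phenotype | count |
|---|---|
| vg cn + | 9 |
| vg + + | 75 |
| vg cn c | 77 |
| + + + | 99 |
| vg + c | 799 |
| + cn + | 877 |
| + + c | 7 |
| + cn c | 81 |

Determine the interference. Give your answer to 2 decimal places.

The two most frequent reciprocal classes, + cn + and vg + c, are the parental types, so the F1 was + cn + / vg + c.
The two rarest classes, vg cn + and + + c, are the double crossovers. Comparing them with the parentals, only the vg allele has switched, so vg is the middle locus and the order is cn – vg – c.
cn–vg: (176 + 16)/2024 = 0.0949; vg–c: (156 + 16)/2024 = 0.0850.
Expected DCO frequency = 0.0949 × 0.0850 ≈ 0.00807; observed = 16/2024 ≈ 0.00791.
Coefficient of coincidence = 0.00791/0.00807 ≈ 0.98; interference = 1 − 0.98 = 0.02.

0.02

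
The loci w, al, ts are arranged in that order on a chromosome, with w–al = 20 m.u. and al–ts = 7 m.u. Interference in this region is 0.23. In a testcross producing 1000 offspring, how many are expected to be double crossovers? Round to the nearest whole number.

11

Map distances give recombination frequencies of 0.200 and 0.070 for the two intervals.
With interference 0.23 (so coincidence = 0.77), expected double-crossover frequency = 0.200 × 0.070 × 0.77 = 0.01078.
Expected number = 0.01078 × 1000 = 10.78 ≈ 11.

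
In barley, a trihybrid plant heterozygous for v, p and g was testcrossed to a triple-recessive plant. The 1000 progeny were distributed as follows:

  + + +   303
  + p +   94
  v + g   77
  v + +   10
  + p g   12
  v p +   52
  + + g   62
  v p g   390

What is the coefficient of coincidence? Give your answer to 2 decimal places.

0.84

The two most frequent reciprocal classes, + + + and v p g, are the parental types, so the F1 was + + + / v p g.
The two rarest classes, v + + and + p g, are the double crossovers. Comparing them with the parentals, only the v allele has switched, so v is the middle locus and the order is g – v – p.
g–v: (114 + 22)/1000 = 0.1360; v–p: (171 + 22)/1000 = 0.1930.
Expected DCO frequency = 0.1360 × 0.1930 ≈ 0.02625; observed = 22/1000 ≈ 0.02200.
Coefficient of coincidence = 0.02200/0.02625 ≈ 0.84.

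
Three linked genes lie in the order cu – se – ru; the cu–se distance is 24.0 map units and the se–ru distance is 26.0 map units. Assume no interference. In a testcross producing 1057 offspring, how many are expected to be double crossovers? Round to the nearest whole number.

66

Map distances give recombination frequencies of 0.240 and 0.260 for the two intervals.
With no interference, expected double-crossover frequency = 0.240 × 0.260 = 0.06240.
Expected number = 0.06240 × 1057 = 65.96 ≈ 66.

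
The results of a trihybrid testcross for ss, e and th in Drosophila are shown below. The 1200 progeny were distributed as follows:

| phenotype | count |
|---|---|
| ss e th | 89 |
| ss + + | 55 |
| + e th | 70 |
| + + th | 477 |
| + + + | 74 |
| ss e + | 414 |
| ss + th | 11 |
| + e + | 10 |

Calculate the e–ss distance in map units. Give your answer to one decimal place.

12.2 map units

The two most frequent reciprocal classes, ss e + and + + th, are the parental types, so the F1 was ss e + / + + th.
The two rarest classes, + e + and ss + th, are the double crossovers. Comparing them with the parentals, only the ss allele has switched, so ss is the middle locus and the order is th – ss – e.
Crossovers in the ss–e interval produce the single-crossover classes ss + + and + e th (55 + 70 = 125) plus the double crossovers (21).
RF(ss–e) = (125 + 21) / 1200 = 146/1200 = 0.1217 → 12.2 map units.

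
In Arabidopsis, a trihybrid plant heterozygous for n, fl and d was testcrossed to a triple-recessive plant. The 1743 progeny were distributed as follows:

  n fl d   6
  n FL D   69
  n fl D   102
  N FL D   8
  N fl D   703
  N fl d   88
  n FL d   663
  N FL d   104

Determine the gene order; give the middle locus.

fl

The two most frequent reciprocal classes, N fl D and n FL d, are the parental types, so the F1 was N fl D / n FL d.
The two rarest classes, N FL D and n fl d, are the double crossovers. Comparing them with the parentals, only the fl allele has switched, so fl is the middle locus and the order is n – fl – d.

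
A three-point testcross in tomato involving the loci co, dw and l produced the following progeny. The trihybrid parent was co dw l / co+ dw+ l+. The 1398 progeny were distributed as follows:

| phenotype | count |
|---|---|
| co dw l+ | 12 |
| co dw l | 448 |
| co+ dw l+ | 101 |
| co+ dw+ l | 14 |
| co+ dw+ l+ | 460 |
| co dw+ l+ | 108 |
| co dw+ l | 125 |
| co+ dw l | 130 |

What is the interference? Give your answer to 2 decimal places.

0.45

The two rarest classes, co dw l+ and co+ dw+ l, are the double crossovers. Comparing them with the parentals, only the l allele has switched, so l is the middle locus and the order is co – l – dw.
co–l: (238 + 26)/1398 = 0.1888; l–dw: (226 + 26)/1398 = 0.1803.
Expected DCO frequency = 0.1888 × 0.1803 ≈ 0.03404; observed = 26/1398 ≈ 0.01860.
Coefficient of coincidence = 0.01860/0.03404 ≈ 0.55; interference = 1 − 0.55 = 0.45.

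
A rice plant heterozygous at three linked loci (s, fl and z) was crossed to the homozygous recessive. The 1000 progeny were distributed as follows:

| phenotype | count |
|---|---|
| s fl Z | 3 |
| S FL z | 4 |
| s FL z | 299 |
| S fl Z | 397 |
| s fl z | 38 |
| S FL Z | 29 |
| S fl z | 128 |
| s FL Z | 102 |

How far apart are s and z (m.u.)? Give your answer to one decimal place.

23.7 m.u.

The two most frequent reciprocal classes, S fl Z and s FL z, are the parental types, so the F1 was S fl Z / s FL z.
The two rarest classes, s fl Z and S FL z, are the double crossovers. Comparing them with the parentals, only the s allele has switched, so s is the middle locus and the order is z – s – fl.
Crossovers in the z–s interval produce the single-crossover classes S fl z and s FL Z (128 + 102 = 230) plus the double crossovers (7).
RF(z–s) = (230 + 7) / 1000 = 237/1000 = 0.2370 → 23.7 m.u.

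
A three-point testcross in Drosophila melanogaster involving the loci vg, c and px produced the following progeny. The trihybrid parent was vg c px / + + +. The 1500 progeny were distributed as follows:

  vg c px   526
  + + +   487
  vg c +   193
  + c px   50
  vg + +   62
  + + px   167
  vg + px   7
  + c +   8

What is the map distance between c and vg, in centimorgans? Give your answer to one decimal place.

8.5 centimorgans

The two rarest classes, vg + px and + c +, are the double crossovers. Comparing them with the parentals, only the c allele has switched, so c is the middle locus and the order is vg – c – px.
Crossovers in the vg–c interval produce the single-crossover classes + c px and vg + + (50 + 62 = 112) plus the double crossovers (15).
RF(vg–c) = (112 + 15) / 1500 = 127/1500 = 0.0847 → 8.5 centimorgans.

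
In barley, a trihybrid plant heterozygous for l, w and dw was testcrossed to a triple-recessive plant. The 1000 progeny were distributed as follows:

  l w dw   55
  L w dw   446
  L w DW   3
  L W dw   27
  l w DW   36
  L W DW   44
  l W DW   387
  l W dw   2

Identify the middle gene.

dw

The two most frequent reciprocal classes, L w dw and l W DW, are the parental types, so the F1 was L w dw / l W DW.
The two rarest classes, L w DW and l W dw, are the double crossovers. Comparing them with the parentals, only the dw allele has switched, so dw is the middle locus and the order is w – dw – l.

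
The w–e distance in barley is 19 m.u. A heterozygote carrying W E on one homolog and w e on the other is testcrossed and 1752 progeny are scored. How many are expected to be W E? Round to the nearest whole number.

A map distance of 19 m.u. corresponds to a recombination frequency of 0.190.
The F1 is W E / w e, so W E is a parental gamete class with expected frequency (1 − r)/2 = 0.810/2 = 0.4050.
Expected number = 0.4050 × 1752 = 709.56 ≈ 710.

710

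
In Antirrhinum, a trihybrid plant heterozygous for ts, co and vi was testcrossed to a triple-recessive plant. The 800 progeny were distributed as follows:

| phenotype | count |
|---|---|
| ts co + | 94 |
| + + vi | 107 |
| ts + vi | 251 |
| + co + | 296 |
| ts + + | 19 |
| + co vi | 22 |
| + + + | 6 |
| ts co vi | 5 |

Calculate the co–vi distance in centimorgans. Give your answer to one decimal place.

6.5 centimorgans

The two most frequent reciprocal classes, + co + and ts + vi, are the parental types, so the F1 was + co + / ts + vi.
The two rarest classes, + + + and ts co vi, are the double crossovers. Comparing them with the parentals, only the co allele has switched, so co is the middle locus and the order is ts – co – vi.
Crossovers in the co–vi interval produce the single-crossover classes + co vi and ts + + (22 + 19 = 41) plus the double crossovers (11).
RF(co–vi) = (41 + 11) / 800 = 52/800 = 0.0650 → 6.5 centimorgans.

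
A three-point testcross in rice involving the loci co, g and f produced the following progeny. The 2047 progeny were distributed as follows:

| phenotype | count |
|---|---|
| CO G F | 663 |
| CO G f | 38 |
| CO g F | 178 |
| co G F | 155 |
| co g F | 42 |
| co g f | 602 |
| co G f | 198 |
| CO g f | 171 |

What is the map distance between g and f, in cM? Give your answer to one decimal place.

22.3 cM

The two most frequent reciprocal classes, CO G F and co g f, are the parental types, so the F1 was CO G F / co g f.
The two rarest classes, CO G f and co g F, are the double crossovers. Comparing them with the parentals, only the f allele has switched, so f is the middle locus and the order is g – f – co.
Crossovers in the g–f interval produce the single-crossover classes CO g F and co G f (178 + 198 = 376) plus the double crossovers (80).
RF(g–f) = (376 + 80) / 2047 = 456/2047 = 0.2228 → 22.3 cM.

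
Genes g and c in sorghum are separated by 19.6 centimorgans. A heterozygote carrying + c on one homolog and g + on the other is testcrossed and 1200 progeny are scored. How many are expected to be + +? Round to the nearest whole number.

A map distance of 19.6 centimorgans corresponds to a recombination frequency of 0.196.
The F1 is + c / g +, so + + is a recombinant gamete class with expected frequency r/2 = 0.196/2 = 0.0980.
Expected number = 0.0980 × 1200 = 117.60 ≈ 118.

118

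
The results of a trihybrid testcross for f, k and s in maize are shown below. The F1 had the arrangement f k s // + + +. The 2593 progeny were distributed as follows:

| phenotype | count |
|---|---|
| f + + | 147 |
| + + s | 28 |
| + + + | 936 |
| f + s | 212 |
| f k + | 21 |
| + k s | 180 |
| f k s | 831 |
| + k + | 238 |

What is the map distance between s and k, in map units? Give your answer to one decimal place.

The two rarest classes, f k + and + + s, are the double crossovers. Comparing them with the parentals, only the s allele has switched, so s is the middle locus and the order is k – s – f.
Crossovers in the k–s interval produce the single-crossover classes f + s and + k + (212 + 238 = 450) plus the double crossovers (49).
RF(k–s) = (450 + 49) / 2593 = 499/2593 = 0.1924 → 19.2 map units.

19.2 map units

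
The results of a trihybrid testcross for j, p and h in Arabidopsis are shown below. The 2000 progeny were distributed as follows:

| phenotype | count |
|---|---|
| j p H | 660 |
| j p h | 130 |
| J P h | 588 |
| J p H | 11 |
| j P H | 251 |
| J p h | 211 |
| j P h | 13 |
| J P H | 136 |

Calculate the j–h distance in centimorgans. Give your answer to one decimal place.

14.5 centimorgans

The two most frequent reciprocal classes, j p H and J P h, are the parental types, so the F1 was j p H / J P h.
The two rarest classes, J p H and j P h, are the double crossovers. Comparing them with the parentals, only the j allele has switched, so j is the middle locus and the order is h – j – p.
Crossovers in the h–j interval produce the single-crossover classes j p h and J P H (130 + 136 = 266) plus the double crossovers (24).
RF(h–j) = (266 + 24) / 2000 = 290/2000 = 0.1450 → 14.5 centimorgans.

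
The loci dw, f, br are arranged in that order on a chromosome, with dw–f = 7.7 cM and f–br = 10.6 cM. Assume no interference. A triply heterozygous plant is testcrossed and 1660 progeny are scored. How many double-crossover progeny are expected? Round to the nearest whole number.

14

Map distances give recombination frequencies of 0.077 and 0.106 for the two intervals.
With no interference, expected double-crossover frequency = 0.077 × 0.106 = 0.00816.
Expected number = 0.00816 × 1660 = 13.55 ≈ 14.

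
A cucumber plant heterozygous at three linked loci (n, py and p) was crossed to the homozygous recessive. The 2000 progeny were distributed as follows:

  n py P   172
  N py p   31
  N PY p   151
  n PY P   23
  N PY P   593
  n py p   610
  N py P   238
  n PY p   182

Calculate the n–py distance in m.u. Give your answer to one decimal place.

The two most frequent reciprocal classes, n py p and N PY P, are the parental types, so the F1 was n py p / N PY P.
The two rarest classes, N py p and n PY P, are the double crossovers. Comparing them with the parentals, only the n allele has switched, so n is the middle locus and the order is p – n – py.
Crossovers in the n–py interval produce the single-crossover classes n PY p and N py P (182 + 238 = 420) plus the double crossovers (54).
RF(n–py) = (420 + 54) / 2000 = 474/2000 = 0.2370 → 23.7 m.u.

23.7 m.u.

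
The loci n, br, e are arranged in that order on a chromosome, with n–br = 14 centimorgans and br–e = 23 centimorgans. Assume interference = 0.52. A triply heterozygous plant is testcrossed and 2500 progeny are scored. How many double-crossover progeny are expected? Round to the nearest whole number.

Map distances give recombination frequencies of 0.140 and 0.230 for the two intervals.
With interference 0.52 (so coincidence = 0.48), expected double-crossover frequency = 0.140 × 0.230 × 0.48 = 0.01546.
Expected number = 0.01546 × 2500 = 38.64 ≈ 39.

39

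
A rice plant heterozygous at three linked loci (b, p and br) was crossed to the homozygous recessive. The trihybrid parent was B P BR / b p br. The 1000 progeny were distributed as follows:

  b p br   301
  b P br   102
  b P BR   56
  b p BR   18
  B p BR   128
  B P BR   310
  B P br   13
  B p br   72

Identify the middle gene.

br

The two rarest classes, B P br and b p BR, are the double crossovers. Comparing them with the parentals, only the br allele has switched, so br is the middle locus and the order is b – br – p.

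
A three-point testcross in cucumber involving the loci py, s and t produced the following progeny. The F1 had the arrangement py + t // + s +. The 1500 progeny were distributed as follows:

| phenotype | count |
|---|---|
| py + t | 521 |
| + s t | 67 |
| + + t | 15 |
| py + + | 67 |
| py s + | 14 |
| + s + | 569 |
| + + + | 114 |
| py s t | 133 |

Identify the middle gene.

py

The two rarest classes, + + t and py s +, are the double crossovers. Comparing them with the parentals, only the py allele has switched, so py is the middle locus and the order is s – py – t.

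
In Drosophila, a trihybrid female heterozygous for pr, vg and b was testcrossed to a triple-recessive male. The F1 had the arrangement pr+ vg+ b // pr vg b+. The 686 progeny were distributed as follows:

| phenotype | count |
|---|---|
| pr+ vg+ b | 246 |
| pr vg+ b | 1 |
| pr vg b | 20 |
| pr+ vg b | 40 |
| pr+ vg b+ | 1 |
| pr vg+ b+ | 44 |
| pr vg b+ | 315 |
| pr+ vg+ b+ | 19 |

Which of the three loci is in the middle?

pr

The two rarest classes, pr vg+ b and pr+ vg b+, are the double crossovers. Comparing them with the parentals, only the pr allele has switched, so pr is the middle locus and the order is vg – pr – b.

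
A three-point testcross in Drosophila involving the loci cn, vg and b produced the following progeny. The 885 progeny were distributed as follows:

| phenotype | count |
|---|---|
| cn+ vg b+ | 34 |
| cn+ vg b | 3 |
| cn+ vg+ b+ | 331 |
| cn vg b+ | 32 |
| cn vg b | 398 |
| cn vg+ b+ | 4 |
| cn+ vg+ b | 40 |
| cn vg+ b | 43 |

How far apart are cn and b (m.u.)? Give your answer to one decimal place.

The two most frequent reciprocal classes, cn vg b and cn+ vg+ b+, are the parental types, so the F1 was cn vg b / cn+ vg+ b+.
The two rarest classes, cn+ vg b and cn vg+ b+, are the double crossovers. Comparing them with the parentals, only the cn allele has switched, so cn is the middle locus and the order is b – cn – vg.
Crossovers in the b–cn interval produce the single-crossover classes cn vg b+ and cn+ vg+ b (32 + 40 = 72) plus the double crossovers (7).
RF(b–cn) = (72 + 7) / 885 = 79/885 = 0.0893 → 8.9 m.u.

8.9 m.u.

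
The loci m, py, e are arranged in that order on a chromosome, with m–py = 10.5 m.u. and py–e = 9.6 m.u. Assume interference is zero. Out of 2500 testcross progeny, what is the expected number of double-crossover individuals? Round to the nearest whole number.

Map distances give recombination frequencies of 0.105 and 0.096 for the two intervals.
With no interference, expected double-crossover frequency = 0.105 × 0.096 = 0.01008.
Expected number = 0.01008 × 2500 = 25.20 ≈ 25.

25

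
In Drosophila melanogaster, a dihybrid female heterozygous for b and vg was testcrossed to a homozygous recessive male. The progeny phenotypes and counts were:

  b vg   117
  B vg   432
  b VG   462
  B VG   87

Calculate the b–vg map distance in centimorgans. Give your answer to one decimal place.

The two most frequent classes, B vg (432) and b VG (462), are the parental types, so the F1 was B vg / b VG.
The recombinant classes are B VG and b vg: 87 + 117 = 204.
Recombination frequency = 204/1098 = 0.1858 ≈ 18.6%, i.e. 18.6 centimorgans.

18.6 centimorgans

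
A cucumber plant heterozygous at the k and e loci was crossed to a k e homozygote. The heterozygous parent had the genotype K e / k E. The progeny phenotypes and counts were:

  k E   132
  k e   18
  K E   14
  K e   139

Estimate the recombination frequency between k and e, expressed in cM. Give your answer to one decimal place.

10.6 cM

The recombinant classes are K E and k e: 14 + 18 = 32.
Recombination frequency = 32/303 = 0.1056 ≈ 10.6%, i.e. 10.6 cM.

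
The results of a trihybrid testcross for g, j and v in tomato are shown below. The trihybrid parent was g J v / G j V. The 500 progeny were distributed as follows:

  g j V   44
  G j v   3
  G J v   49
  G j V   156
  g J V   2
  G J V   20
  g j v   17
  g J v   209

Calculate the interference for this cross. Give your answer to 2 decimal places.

0.39

The two rarest classes, g J V and G j v, are the double crossovers. Comparing them with the parentals, only the v allele has switched, so v is the middle locus and the order is j – v – g.
j–v: (37 + 5)/500 = 0.0840; v–g: (93 + 5)/500 = 0.1960.
Expected DCO frequency = 0.0840 × 0.1960 ≈ 0.01646; observed = 5/500 ≈ 0.01000.
Coefficient of coincidence = 0.01000/0.01646 ≈ 0.61; interference = 1 − 0.61 = 0.39.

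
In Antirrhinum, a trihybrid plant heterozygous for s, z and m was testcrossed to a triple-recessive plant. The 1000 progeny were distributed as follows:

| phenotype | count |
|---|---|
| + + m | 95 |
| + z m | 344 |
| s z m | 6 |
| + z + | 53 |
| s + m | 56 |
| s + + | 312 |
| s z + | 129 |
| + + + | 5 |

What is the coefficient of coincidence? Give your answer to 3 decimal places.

The two most frequent reciprocal classes, s + + and + z m, are the parental types, so the F1 was s + + / + z m.
The two rarest classes, + + + and s z m, are the double crossovers. Comparing them with the parentals, only the s allele has switched, so s is the middle locus and the order is m – s – z.
m–s: (109 + 11)/1000 = 0.1200; s–z: (224 + 11)/1000 = 0.2350.
Expected DCO frequency = 0.1200 × 0.2350 ≈ 0.02820; observed = 11/1000 ≈ 0.01100.
Coefficient of coincidence = 0.01100/0.02820 ≈ 0.390.

0.390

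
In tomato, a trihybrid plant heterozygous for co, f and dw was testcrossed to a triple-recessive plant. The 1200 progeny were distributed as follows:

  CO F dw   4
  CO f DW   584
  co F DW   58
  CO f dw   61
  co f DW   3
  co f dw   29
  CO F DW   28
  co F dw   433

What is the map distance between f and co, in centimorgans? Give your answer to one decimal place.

The two most frequent reciprocal classes, co F dw and CO f DW, are the parental types, so the F1 was co F dw / CO f DW.
The two rarest classes, CO F dw and co f DW, are the double crossovers. Comparing them with the parentals, only the co allele has switched, so co is the middle locus and the order is f – co – dw.
Crossovers in the f–co interval produce the single-crossover classes co f dw and CO F DW (29 + 28 = 57) plus the double crossovers (7).
RF(f–co) = (57 + 7) / 1200 = 64/1200 = 0.0533 → 5.3 centimorgans.

5.3 centimorgans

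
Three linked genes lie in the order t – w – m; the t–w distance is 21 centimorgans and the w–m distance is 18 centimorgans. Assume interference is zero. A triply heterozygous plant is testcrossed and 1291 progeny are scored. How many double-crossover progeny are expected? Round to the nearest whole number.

49

Map distances give recombination frequencies of 0.210 and 0.180 for the two intervals.
With no interference, expected double-crossover frequency = 0.210 × 0.180 = 0.03780.
Expected number = 0.03780 × 1291 = 48.80 ≈ 49.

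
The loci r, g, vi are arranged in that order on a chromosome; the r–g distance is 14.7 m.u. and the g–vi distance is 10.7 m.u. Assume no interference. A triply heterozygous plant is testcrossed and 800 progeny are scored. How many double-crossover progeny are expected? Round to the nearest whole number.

13

Map distances give recombination frequencies of 0.147 and 0.107 for the two intervals.
With no interference, expected double-crossover frequency = 0.147 × 0.107 = 0.01573.
Expected number = 0.01573 × 800 = 12.58 ≈ 13.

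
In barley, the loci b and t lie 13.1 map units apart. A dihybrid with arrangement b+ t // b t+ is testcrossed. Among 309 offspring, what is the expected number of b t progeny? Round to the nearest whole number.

20

A map distance of 13.1 map units corresponds to a recombination frequency of 0.131.
The F1 is b+ t / b t+, so b t is a recombinant gamete class with expected frequency r/2 = 0.131/2 = 0.0655.
Expected number = 0.0655 × 309 = 20.24 ≈ 20.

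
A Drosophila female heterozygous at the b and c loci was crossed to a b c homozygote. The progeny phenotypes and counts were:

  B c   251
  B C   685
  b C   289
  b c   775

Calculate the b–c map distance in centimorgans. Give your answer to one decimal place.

27.0 centimorgans

The two most frequent classes, B C (685) and b c (775), are the parental types, so the F1 was B C / b c.
The recombinant classes are B c and b C: 251 + 289 = 540.
Recombination frequency = 540/2000 = 0.2700 ≈ 27.0%, i.e. 27.0 centimorgans.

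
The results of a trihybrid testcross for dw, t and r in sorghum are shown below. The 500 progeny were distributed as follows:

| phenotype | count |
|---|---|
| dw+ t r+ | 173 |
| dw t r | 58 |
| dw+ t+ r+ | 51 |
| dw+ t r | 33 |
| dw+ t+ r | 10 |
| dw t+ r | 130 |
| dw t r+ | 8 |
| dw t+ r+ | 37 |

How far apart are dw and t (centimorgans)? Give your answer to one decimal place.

The two most frequent reciprocal classes, dw t+ r and dw+ t r+, are the parental types, so the F1 was dw t+ r / dw+ t r+.
The two rarest classes, dw+ t+ r and dw t r+, are the double crossovers. Comparing them with the parentals, only the dw allele has switched, so dw is the middle locus and the order is t – dw – r.
Crossovers in the t–dw interval produce the single-crossover classes dw t r and dw+ t+ r+ (58 + 51 = 109) plus the double crossovers (18).
RF(t–dw) = (109 + 18) / 500 = 127/500 = 0.2540 → 25.4 centimorgans.

25.4 centimorgans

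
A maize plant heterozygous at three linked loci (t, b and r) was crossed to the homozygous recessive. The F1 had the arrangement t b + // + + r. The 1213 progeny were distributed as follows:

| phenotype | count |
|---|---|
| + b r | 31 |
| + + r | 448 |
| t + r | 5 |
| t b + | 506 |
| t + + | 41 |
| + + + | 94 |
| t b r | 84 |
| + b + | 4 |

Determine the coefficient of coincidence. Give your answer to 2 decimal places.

0.72

The two rarest classes, + b + and t + r, are the double crossovers. Comparing them with the parentals, only the t allele has switched, so t is the middle locus and the order is r – t – b.
r–t: (178 + 9)/1213 = 0.1542; t–b: (72 + 9)/1213 = 0.0668.
Expected DCO frequency = 0.1542 × 0.0668 ≈ 0.01030; observed = 9/1213 ≈ 0.00742.
Coefficient of coincidence = 0.00742/0.01030 ≈ 0.72.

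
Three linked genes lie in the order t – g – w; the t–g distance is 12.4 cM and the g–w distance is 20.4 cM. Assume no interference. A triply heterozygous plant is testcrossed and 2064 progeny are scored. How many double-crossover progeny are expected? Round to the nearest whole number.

52

Map distances give recombination frequencies of 0.124 and 0.204 for the two intervals.
With no interference, expected double-crossover frequency = 0.124 × 0.204 = 0.02530.
Expected number = 0.02530 × 2064 = 52.21 ≈ 52.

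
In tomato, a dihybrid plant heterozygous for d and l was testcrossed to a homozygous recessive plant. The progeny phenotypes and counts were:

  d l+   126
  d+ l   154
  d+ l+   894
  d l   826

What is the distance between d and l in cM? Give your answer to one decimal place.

The two most frequent classes, d+ l+ (894) and d l (826), are the parental types, so the F1 was d+ l+ / d l.
The recombinant classes are d+ l and d l+: 154 + 126 = 280.
Recombination frequency = 280/2000 = 0.1400 ≈ 14.0%, i.e. 14.0 cM.

14.0 cM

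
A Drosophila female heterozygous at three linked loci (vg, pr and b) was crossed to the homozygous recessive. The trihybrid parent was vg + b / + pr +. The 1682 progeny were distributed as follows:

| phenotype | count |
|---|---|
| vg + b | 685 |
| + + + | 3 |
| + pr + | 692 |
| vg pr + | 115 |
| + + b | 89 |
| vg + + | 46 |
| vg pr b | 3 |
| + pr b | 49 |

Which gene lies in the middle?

The two rarest classes, vg pr b and + + +, are the double crossovers. Comparing them with the parentals, only the pr allele has switched, so pr is the middle locus and the order is b – pr – vg.

pr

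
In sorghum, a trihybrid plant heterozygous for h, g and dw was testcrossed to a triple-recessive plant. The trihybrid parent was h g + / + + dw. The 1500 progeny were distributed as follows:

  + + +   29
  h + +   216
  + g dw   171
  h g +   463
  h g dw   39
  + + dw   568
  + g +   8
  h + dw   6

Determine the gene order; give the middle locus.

The two rarest classes, + g + and h + dw, are the double crossovers. Comparing them with the parentals, only the h allele has switched, so h is the middle locus and the order is g – h – dw.

h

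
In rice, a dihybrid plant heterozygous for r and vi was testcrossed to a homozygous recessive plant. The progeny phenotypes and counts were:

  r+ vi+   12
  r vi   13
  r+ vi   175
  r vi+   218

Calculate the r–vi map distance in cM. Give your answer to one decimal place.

The two most frequent classes, r+ vi (175) and r vi+ (218), are the parental types, so the F1 was r+ vi / r vi+.
The recombinant classes are r+ vi+ and r vi: 12 + 13 = 25.
Recombination frequency = 25/418 = 0.0598 ≈ 6.0%, i.e. 6.0 cM.

6.0 cM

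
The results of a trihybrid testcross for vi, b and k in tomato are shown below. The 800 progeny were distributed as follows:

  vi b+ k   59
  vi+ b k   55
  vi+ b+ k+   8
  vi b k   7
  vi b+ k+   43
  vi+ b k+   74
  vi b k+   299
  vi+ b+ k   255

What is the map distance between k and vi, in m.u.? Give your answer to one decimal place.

The two most frequent reciprocal classes, vi b k+ and vi+ b+ k, are the parental types, so the F1 was vi b k+ / vi+ b+ k.
The two rarest classes, vi b k and vi+ b+ k+, are the double crossovers. Comparing them with the parentals, only the k allele has switched, so k is the middle locus and the order is vi – k – b.
Crossovers in the vi–k interval produce the single-crossover classes vi+ b k+ and vi b+ k (74 + 59 = 133) plus the double crossovers (15).
RF(vi–k) = (133 + 15) / 800 = 148/800 = 0.1850 → 18.5 m.u.

18.5 m.u.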